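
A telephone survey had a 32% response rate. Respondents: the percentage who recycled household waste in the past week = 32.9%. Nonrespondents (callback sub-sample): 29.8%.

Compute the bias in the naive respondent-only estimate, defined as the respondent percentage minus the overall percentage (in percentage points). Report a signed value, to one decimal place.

+2.1 percentage points

Nonresponse fraction = 1 − 0.32 = 0.68.
Bias = (nonresponse fraction) × (respondent percentage − nonrespondent percentage)
     = 0.68 × (32.9 − 29.8) = 0.68 × 3.1 = 2.108.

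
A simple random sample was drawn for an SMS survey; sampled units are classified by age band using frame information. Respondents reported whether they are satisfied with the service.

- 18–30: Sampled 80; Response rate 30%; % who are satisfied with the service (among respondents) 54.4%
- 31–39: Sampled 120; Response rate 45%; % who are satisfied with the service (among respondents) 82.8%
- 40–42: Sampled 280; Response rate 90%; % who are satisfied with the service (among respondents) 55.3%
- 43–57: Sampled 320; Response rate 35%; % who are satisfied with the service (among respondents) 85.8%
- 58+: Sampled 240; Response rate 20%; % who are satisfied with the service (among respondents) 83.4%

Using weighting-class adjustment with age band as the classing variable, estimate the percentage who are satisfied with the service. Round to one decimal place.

74.3%

Each respondent's weight = sampled/responded in their class; summing within a class gives n_sampled, so:
  18–30: 80 × 54.4 = 4352
  31–39: 120 × 82.8 = 9936
  40–42: 280 × 55.3 = 15,484
  43–57: 320 × 85.8 = 27,456
  58+: 240 × 83.4 = 20,016
Adjusted estimate = 77,244 / 1,040 = 74.2731 → 74.3%.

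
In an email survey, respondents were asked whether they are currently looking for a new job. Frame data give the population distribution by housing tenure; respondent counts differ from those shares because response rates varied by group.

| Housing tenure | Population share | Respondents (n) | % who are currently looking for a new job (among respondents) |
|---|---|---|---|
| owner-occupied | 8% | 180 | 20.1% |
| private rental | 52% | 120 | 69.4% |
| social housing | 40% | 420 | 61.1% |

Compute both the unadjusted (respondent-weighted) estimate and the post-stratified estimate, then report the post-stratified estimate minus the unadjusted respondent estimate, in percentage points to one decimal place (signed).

Naive respondent-only estimate (weights = respondent counts):
  (180/720)×20.1 + (120/720)×69.4 + (420/720)×61.1 = 52.2333%
Reweighting by population housing tenure shares:
  0.08×20.1 + 0.52×69.4 + 0.4×61.1 = 62.136%
Difference = 62.136 − 52.2333 = 9.9027 pp.

+9.9 percentage points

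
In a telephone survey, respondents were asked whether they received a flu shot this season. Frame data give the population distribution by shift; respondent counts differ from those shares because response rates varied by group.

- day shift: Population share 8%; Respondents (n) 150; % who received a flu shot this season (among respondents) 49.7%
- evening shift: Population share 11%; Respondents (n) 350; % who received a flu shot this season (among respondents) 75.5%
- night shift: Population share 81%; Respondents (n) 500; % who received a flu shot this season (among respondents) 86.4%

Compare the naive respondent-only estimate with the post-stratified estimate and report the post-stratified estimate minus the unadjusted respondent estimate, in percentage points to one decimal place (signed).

+5.2 percentage points

Without adjustment, the pooled respondent share is:
  (150/1000)×49.7 + (350/1000)×75.5 + (500/1000)×86.4 = 77.08%
Post-stratifying to population shares instead:
  0.08×49.7 + 0.11×75.5 + 0.81×86.4 = 82.265%
Difference = 82.265 − 77.08 = 5.185 pp.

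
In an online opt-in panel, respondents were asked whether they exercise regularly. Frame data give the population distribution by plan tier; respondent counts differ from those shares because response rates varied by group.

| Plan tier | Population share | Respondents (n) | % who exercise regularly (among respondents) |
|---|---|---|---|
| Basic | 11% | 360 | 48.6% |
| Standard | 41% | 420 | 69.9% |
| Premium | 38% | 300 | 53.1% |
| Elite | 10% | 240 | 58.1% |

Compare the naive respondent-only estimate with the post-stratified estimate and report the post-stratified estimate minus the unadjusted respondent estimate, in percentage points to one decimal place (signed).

+1.9 percentage points

Without adjustment, the pooled respondent share is:
  (360/1320)×48.6 + (420/1320)×69.9 + (300/1320)×53.1 + (240/1320)×58.1 = 58.1273%
Reweighting by population plan tier shares:
  0.11×48.6 + 0.41×69.9 + 0.38×53.1 + 0.1×58.1 = 59.993%
Difference = 59.993 − 58.1273 = 1.8657 pp.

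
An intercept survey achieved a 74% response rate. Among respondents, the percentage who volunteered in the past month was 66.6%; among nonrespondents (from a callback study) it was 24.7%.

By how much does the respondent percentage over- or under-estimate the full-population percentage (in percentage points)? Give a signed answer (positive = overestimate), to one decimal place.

Nonresponse fraction = 1 − 0.74 = 0.26.
Bias = (nonresponse fraction) × (respondent percentage − nonrespondent percentage)
     = 0.26 × (66.6 − 24.7) = 0.26 × 41.9 = 10.894.

+10.9 percentage points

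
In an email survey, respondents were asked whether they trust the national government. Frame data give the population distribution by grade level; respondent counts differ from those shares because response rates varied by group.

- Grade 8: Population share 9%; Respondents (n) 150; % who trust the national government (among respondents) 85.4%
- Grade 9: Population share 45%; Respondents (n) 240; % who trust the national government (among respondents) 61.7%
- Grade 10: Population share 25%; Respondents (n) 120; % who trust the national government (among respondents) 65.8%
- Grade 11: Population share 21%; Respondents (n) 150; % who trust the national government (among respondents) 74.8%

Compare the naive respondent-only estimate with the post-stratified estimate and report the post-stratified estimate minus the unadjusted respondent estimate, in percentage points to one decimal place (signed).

-3.2 percentage points

Unadjusted (pooled respondent) estimate weights by respondent counts:
  (150/660)×85.4 + (240/660)×61.7 + (120/660)×65.8 + (150/660)×74.8 = 70.8091%
Post-stratified estimate weights by population shares:
  0.09×85.4 + 0.45×61.7 + 0.25×65.8 + 0.21×74.8 = 67.609%
Difference = 67.609 − 70.8091 = -3.2001 pp.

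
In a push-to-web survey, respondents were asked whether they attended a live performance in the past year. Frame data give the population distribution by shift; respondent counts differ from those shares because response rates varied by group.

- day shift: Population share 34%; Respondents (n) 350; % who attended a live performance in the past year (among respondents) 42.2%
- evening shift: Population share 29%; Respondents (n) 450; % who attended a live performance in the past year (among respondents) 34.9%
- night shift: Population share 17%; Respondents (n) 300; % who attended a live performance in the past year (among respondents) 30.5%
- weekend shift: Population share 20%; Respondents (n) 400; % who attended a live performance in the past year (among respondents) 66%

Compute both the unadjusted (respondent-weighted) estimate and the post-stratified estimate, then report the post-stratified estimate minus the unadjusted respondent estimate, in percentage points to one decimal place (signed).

Unadjusted (pooled respondent) estimate weights by respondent counts:
  (350/1500)×42.2 + (450/1500)×34.9 + (300/1500)×30.5 + (400/1500)×66 = 44.0167%
Post-stratifying to population shares instead:
  0.34×42.2 + 0.29×34.9 + 0.17×30.5 + 0.2×66 = 42.854%
Difference = 42.854 − 44.0167 = -1.1627 pp.

-1.2 percentage points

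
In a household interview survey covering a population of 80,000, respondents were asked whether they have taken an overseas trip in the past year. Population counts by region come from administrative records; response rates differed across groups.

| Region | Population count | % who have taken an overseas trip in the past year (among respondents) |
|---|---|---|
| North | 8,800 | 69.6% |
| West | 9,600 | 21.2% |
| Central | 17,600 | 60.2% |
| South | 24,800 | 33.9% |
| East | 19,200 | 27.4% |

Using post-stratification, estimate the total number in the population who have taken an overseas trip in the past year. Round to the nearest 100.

32,400

Estimated count per cell = population count × respondent percentage:
  North: 8,800 × 69.6% = 6124.8
  West: 9,600 × 21.2% = 2035.2
  Central: 17,600 × 60.2% = 10595.2
  South: 24,800 × 33.9% = 8407.2
  East: 19,200 × 27.4% = 5260.8
Estimated total = 32423.2 → 32,400.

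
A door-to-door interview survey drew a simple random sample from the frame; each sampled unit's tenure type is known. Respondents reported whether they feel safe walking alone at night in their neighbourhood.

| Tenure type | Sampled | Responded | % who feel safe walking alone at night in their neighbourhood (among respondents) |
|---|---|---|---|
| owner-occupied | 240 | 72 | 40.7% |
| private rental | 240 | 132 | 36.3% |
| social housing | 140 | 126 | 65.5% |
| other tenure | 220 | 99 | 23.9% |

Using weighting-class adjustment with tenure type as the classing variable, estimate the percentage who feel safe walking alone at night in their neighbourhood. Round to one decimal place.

Response rates by class: owner-occupied 72/240 = 30%, private rental 132/240 = 55%, social housing 126/140 = 90%, other tenure 99/220 = 45%.
Weighting each respondent by the inverse class response rate inflates each class back to its sampled size, so the class weight is n_sampled:
  owner-occupied: 240 × 40.7 = 9768
  private rental: 240 × 36.3 = 8712
  social housing: 140 × 65.5 = 9170
  other tenure: 220 × 23.9 = 5258
Adjusted estimate = 32,908 / 840 = 39.1762 → 39.2%.

39.2%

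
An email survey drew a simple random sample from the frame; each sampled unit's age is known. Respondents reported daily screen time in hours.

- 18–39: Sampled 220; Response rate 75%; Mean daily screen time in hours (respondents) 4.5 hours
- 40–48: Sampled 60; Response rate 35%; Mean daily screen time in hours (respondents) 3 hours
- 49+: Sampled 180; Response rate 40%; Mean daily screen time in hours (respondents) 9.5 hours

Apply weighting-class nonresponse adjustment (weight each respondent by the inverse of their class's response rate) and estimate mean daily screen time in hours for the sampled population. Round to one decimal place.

6.3

Each respondent's weight = sampled/responded in their class; summing within a class gives n_sampled, so:
  18–39: 220 × 4.5 = 990
  40–48: 60 × 3 = 180
  49+: 180 × 9.5 = 1710
Adjusted estimate = 2880 / 460 = 6.26087 → 6.3.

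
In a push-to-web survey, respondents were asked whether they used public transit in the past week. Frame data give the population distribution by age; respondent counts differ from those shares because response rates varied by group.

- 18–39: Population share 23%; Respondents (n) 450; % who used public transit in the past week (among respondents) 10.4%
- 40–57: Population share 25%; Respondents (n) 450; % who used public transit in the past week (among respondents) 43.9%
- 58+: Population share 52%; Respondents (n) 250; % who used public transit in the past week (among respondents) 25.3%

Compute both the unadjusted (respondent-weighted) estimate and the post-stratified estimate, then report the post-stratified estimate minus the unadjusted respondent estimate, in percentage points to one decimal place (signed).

Naive respondent-only estimate (weights = respondent counts):
  (450/1150)×10.4 + (450/1150)×43.9 + (250/1150)×25.3 = 26.7478%
Reweighting by population age shares:
  0.23×10.4 + 0.25×43.9 + 0.52×25.3 = 26.523%
Difference = 26.523 − 26.7478 = -0.2248 pp.

-0.2 percentage points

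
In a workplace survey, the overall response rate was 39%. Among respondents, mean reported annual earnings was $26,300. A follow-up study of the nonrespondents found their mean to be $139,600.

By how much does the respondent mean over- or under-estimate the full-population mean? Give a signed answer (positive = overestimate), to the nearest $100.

Nonresponse fraction = 1 − 0.39 = 0.61.
Bias = (nonresponse fraction) × (respondent mean − nonrespondent mean)
     = 0.61 × (26,300 − 139,600) = 0.61 × -113,300 = -69,113.

-$69,100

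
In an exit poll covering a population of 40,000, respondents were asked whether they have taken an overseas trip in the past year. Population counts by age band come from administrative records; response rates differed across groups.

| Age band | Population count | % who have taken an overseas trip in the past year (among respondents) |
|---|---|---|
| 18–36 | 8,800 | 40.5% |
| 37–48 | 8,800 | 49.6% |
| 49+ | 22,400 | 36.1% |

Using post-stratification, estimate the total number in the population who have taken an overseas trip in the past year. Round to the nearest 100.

Each cell contributes its population count × the respondent rate:
  18–36: 8,800 × 40.5% = 3564
  37–48: 8,800 × 49.6% = 4364.8
  49+: 22,400 × 36.1% = 8086.4
Estimated total = 16015.2 → 16,000.

16,000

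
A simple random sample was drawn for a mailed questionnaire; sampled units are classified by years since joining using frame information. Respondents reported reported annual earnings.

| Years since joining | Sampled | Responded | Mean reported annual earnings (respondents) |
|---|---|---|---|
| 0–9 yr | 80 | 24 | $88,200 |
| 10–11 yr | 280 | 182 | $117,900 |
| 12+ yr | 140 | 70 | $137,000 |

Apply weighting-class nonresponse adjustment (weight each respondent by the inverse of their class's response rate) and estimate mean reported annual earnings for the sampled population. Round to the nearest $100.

$118,500

Class response rates: 0–9 yr 24/80 = 30%, 10–11 yr 182/280 = 65%, 12+ yr 70/140 = 50%.
With weight = n_sampled/n_responded per class, the weighted class total is n_sampled:
  0–9 yr: 80 × 88,200 = 7,056,000
  10–11 yr: 280 × 117,900 = 33,012,000
  12+ yr: 140 × 137,000 = 19,180,000
Adjusted estimate = 59,248,000 / 500 = 118,496 → $118,500.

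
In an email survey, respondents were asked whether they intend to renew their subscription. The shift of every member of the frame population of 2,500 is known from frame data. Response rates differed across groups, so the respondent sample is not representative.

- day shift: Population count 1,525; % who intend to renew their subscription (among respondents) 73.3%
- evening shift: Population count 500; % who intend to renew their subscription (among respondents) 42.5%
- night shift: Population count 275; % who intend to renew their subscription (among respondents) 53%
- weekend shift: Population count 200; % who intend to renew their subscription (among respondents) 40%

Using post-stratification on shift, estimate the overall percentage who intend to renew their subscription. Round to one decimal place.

Reweight to the known shift distribution:
  day shift: (1,525/2,500) × 73.3 = 44.713
  evening shift: (500/2,500) × 42.5 = 8.5
  night shift: (275/2,500) × 53 = 5.83
  weekend shift: (200/2,500) × 40 = 3.2
Post-stratified estimate = 62.243 → 62.2%.

62.2%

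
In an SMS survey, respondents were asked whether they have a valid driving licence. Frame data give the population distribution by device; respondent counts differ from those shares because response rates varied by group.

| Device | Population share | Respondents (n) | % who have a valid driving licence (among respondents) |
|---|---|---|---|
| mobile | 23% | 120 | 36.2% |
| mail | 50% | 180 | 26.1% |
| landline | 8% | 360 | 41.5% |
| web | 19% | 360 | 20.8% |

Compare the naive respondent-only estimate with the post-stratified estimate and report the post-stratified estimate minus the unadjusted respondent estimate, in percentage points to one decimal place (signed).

-2.2 percentage points

Without adjustment, the pooled respondent share is:
  (120/1020)×36.2 + (180/1020)×26.1 + (360/1020)×41.5 + (360/1020)×20.8 = 30.8529%
Post-stratified estimate weights by population shares:
  0.23×36.2 + 0.5×26.1 + 0.08×41.5 + 0.19×20.8 = 28.648%
Difference = 28.648 − 30.8529 = -2.2049 pp.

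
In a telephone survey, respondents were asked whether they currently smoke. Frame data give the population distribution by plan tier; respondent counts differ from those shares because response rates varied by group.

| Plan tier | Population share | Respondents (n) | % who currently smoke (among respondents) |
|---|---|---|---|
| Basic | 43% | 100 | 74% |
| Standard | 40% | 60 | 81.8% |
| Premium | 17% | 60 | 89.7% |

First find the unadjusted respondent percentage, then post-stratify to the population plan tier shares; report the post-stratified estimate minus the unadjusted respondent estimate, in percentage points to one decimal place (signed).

Unadjusted (pooled respondent) estimate weights by respondent counts:
  (100/220)×74 + (60/220)×81.8 + (60/220)×89.7 = 80.4091%
Post-stratified estimate weights by population shares:
  0.43×74 + 0.4×81.8 + 0.17×89.7 = 79.789%
Difference = 79.789 − 80.4091 = -0.6201 pp.

-0.6 percentage points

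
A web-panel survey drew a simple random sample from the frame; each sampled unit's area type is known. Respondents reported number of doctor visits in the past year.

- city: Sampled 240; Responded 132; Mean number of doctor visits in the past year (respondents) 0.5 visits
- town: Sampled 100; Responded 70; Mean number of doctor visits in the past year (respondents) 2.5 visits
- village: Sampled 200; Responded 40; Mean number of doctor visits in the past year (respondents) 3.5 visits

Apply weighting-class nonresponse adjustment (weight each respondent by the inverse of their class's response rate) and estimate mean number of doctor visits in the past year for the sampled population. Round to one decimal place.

2.0

Class response rates: city 132/240 = 55%, town 70/100 = 70%, village 40/200 = 20%.
Weighting each respondent by the inverse class response rate inflates each class back to its sampled size, so the class weight is n_sampled:
  city: 240 × 0.5 = 120
  town: 100 × 2.5 = 250
  village: 200 × 3.5 = 700
Adjusted estimate = 1070 / 540 = 1.98148 → 2.0.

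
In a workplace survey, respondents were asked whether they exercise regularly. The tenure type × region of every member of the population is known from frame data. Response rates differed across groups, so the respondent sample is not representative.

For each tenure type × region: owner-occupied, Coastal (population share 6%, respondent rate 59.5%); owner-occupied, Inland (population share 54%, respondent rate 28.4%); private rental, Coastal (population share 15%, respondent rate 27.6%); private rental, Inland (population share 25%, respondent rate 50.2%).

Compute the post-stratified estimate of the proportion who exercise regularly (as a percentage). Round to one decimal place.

Weight each group's respondent value by its population share:
  owner-occupied, Coastal: 0.06 × 59.5 = 3.57
  owner-occupied, Inland: 0.54 × 28.4 = 15.336
  private rental, Coastal: 0.15 × 27.6 = 4.14
  private rental, Inland: 0.25 × 50.2 = 12.55
Post-stratified estimate = 35.596 → 35.6%.

35.6%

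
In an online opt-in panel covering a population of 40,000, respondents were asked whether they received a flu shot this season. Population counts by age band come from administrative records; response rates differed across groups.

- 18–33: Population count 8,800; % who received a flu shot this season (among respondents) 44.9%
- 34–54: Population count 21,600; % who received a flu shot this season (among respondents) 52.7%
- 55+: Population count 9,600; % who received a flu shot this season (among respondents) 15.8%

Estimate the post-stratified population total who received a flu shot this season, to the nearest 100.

16,900

Apply each group's respondent rate to its population count:
  18–33: 8,800 × 44.9% = 3951.2
  34–54: 21,600 × 52.7% = 11383.2
  55+: 9,600 × 15.8% = 1516.8
Estimated total = 16851.2 → 16,900.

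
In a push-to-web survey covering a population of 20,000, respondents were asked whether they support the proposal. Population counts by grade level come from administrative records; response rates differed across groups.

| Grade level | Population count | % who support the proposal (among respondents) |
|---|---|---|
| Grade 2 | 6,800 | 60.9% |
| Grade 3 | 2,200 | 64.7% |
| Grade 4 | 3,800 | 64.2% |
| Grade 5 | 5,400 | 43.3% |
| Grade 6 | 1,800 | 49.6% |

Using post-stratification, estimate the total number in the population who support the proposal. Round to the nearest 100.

11,200

Each cell contributes its population count × the respondent rate:
  Grade 2: 6,800 × 60.9% = 4141.2
  Grade 3: 2,200 × 64.7% = 1423.4
  Grade 4: 3,800 × 64.2% = 2439.6
  Grade 5: 5,400 × 43.3% = 2338.2
  Grade 6: 1,800 × 49.6% = 892.8
Estimated total = 11235.2 → 11,200.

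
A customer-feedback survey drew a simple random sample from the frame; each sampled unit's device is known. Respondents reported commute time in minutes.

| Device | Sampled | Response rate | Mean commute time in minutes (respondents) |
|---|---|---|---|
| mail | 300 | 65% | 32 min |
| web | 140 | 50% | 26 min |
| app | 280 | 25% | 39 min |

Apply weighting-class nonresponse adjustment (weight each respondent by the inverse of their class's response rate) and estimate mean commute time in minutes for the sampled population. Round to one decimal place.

33.6

Inverse-response-rate weighting restores each class to its sampled count, so class totals weight by n_sampled:
  mail: 300 × 32 = 9600
  web: 140 × 26 = 3640
  app: 280 × 39 = 10,920
Adjusted estimate = 24,160 / 720 = 33.5556 → 33.6.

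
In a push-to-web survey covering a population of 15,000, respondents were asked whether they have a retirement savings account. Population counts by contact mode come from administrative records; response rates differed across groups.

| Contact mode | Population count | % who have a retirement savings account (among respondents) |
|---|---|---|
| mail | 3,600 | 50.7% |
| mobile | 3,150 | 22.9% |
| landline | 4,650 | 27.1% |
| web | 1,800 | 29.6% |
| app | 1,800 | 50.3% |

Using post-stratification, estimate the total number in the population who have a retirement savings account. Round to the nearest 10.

5,240

Each cell contributes its population count × the respondent rate:
  mail: 3,600 × 50.7% = 1825.2
  mobile: 3,150 × 22.9% = 721.35
  landline: 4,650 × 27.1% = 1260.15
  web: 1,800 × 29.6% = 532.8
  app: 1,800 × 50.3% = 905.4
Estimated total = 5244.9 → 5,240.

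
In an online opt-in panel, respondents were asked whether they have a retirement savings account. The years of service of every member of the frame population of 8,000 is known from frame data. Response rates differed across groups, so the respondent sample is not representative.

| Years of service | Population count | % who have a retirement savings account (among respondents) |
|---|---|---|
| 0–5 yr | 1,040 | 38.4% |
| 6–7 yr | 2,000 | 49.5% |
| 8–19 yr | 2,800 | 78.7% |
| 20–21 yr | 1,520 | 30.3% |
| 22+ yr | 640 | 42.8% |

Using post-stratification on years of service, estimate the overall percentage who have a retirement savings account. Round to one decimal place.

Post-stratification weights by population share, not respondent share:
  0–5 yr: (1,040/8,000) × 38.4 = 4.992
  6–7 yr: (2,000/8,000) × 49.5 = 12.375
  8–19 yr: (2,800/8,000) × 78.7 = 27.545
  20–21 yr: (1,520/8,000) × 30.3 = 5.757
  22+ yr: (640/8,000) × 42.8 = 3.424
Post-stratified estimate = 54.093 → 54.1%.

54.1%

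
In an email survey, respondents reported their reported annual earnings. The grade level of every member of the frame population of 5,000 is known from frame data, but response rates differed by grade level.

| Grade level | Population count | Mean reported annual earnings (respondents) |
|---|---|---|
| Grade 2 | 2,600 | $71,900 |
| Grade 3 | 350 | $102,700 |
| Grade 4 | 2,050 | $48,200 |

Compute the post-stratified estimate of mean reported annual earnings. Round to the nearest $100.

Each cell contributes population-share × respondent value:
  Grade 2: (2,600/5,000) × 71,900 = 37,388
  Grade 3: (350/5,000) × 102,700 = 7189
  Grade 4: (2,050/5,000) × 48,200 = 19,762
Post-stratified estimate = 64,339 → $64,300.

$64,300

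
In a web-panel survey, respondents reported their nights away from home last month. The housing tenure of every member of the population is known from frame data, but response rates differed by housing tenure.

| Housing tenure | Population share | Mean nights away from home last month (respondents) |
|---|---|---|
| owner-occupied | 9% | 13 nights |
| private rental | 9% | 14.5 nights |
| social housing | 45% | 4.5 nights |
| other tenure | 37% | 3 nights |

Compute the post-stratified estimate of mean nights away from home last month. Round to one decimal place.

5.6

Each cell contributes population-share × respondent value:
  owner-occupied: 0.09 × 13 = 1.17
  private rental: 0.09 × 14.5 = 1.305
  social housing: 0.45 × 4.5 = 2.025
  other tenure: 0.37 × 3 = 1.11
Post-stratified estimate = 5.61 → 5.6.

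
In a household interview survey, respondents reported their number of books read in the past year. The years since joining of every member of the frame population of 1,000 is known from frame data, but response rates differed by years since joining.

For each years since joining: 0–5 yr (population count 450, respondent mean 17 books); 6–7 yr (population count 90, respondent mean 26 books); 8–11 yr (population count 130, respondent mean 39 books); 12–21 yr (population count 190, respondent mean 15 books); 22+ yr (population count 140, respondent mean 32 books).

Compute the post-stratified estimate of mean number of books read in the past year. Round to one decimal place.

Weight each group's respondent value by its population share:
  0–5 yr: (450/1,000) × 17 = 7.65
  6–7 yr: (90/1,000) × 26 = 2.34
  8–11 yr: (130/1,000) × 39 = 5.07
  12–21 yr: (190/1,000) × 15 = 2.85
  22+ yr: (140/1,000) × 32 = 4.48
Post-stratified estimate = 22.39 → 22.4.

22.4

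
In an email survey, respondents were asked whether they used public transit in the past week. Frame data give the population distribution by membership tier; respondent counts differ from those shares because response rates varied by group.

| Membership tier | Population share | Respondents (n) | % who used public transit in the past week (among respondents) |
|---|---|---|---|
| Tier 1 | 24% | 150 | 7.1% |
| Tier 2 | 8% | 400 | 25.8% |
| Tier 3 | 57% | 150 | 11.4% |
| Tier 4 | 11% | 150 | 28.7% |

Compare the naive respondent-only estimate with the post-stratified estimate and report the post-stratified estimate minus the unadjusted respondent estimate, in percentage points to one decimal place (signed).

Naive respondent-only estimate (weights = respondent counts):
  (150/850)×7.1 + (400/850)×25.8 + (150/850)×11.4 + (150/850)×28.7 = 20.4706%
Post-stratified estimate weights by population shares:
  0.24×7.1 + 0.08×25.8 + 0.57×11.4 + 0.11×28.7 = 13.423%
Difference = 13.423 − 20.4706 = -7.0476 pp.

-7.0 percentage points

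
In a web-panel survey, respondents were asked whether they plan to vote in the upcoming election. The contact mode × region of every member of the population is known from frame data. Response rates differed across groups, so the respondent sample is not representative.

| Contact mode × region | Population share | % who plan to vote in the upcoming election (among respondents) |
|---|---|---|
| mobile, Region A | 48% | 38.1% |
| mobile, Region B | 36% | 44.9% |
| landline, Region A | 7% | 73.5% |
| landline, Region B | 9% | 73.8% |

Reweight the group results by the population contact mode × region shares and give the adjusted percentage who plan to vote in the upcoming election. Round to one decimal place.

46.2%

Weight each group's respondent value by its population share:
  mobile, Region A: 0.48 × 38.1 = 18.288
  mobile, Region B: 0.36 × 44.9 = 16.164
  landline, Region A: 0.07 × 73.5 = 5.145
  landline, Region B: 0.09 × 73.8 = 6.642
Post-stratified estimate = 46.239 → 46.2%.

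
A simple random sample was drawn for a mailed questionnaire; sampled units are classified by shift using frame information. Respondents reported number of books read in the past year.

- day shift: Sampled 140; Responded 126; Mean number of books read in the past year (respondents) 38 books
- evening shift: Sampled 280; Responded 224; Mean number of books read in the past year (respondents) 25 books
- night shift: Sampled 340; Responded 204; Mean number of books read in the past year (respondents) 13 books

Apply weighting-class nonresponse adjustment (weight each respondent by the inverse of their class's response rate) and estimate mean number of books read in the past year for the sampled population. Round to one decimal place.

Response rates by class: day shift 126/140 = 90%, evening shift 224/280 = 80%, night shift 204/340 = 60%.
Weighting each respondent by the inverse class response rate inflates each class back to its sampled size, so the class weight is n_sampled:
  day shift: 140 × 38 = 5320
  evening shift: 280 × 25 = 7000
  night shift: 340 × 13 = 4420
Adjusted estimate = 16,740 / 760 = 22.0263 → 22.0.

22.0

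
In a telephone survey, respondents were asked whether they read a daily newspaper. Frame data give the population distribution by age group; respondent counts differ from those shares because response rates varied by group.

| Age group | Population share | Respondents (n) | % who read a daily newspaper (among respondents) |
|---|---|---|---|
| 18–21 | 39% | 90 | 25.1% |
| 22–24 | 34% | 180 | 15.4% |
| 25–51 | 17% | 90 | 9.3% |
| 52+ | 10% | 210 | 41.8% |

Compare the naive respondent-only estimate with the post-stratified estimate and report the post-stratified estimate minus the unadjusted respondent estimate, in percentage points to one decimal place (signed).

Unadjusted (pooled respondent) estimate weights by respondent counts:
  (90/570)×25.1 + (180/570)×15.4 + (90/570)×9.3 + (210/570)×41.8 = 25.6947%
Post-stratifying to population shares instead:
  0.39×25.1 + 0.34×15.4 + 0.17×9.3 + 0.1×41.8 = 20.786%
Difference = 20.786 − 25.6947 = -4.9087 pp.

-4.9 percentage points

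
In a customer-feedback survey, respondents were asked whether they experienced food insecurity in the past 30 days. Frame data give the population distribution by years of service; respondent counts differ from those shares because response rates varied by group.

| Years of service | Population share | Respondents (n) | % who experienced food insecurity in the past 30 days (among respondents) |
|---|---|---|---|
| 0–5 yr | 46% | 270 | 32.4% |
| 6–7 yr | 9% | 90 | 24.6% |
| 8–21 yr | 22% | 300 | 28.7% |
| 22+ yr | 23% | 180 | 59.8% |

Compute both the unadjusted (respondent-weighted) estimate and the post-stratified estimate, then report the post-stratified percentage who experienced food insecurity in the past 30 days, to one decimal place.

Without adjustment, the pooled respondent share is:
  (270/840)×32.4 + (90/840)×24.6 + (300/840)×28.7 + (180/840)×59.8 = 36.1143%
Post-stratifying to population shares instead:
  0.46×32.4 + 0.09×24.6 + 0.22×28.7 + 0.23×59.8 = 37.186%

37.2%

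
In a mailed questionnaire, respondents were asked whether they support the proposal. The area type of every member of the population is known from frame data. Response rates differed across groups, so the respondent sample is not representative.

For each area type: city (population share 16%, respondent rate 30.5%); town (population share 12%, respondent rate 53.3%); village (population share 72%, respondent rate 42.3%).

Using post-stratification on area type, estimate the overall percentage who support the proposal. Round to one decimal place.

Each cell contributes population-share × respondent value:
  city: 0.16 × 30.5 = 4.88
  town: 0.12 × 53.3 = 6.396
  village: 0.72 × 42.3 = 30.456
Post-stratified estimate = 41.732 → 41.7%.

41.7%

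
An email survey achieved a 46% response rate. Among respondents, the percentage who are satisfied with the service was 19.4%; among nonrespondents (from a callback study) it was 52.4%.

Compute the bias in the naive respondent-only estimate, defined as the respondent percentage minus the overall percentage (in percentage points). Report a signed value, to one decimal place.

-17.8 percentage points

Nonresponse fraction = 1 − 0.46 = 0.54.
Bias = (nonresponse fraction) × (respondent percentage − nonrespondent percentage)
     = 0.54 × (19.4 − 52.4) = 0.54 × -33 = -17.82.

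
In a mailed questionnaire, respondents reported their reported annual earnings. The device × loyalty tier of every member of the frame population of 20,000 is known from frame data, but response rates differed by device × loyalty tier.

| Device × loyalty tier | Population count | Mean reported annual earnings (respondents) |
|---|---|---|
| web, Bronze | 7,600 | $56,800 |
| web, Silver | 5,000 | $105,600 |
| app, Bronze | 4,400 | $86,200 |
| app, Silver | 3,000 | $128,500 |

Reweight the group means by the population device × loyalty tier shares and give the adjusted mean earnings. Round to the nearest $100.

$86,200

Weight each group's respondent value by its population share:
  web, Bronze: (7,600/20,000) × 56,800 = 21,584
  web, Silver: (5,000/20,000) × 105,600 = 26,400
  app, Bronze: (4,400/20,000) × 86,200 = 18,964
  app, Silver: (3,000/20,000) × 128,500 = 19,275
Post-stratified estimate = 86,223 → $86,200.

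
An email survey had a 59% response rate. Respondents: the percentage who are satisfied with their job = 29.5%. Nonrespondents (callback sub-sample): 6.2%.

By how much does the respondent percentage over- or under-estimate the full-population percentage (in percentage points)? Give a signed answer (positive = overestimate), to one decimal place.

+9.6 percentage points

Nonresponse fraction = 1 − 0.59 = 0.41.
Bias = (nonresponse fraction) × (respondent percentage − nonrespondent percentage)
     = 0.41 × (29.5 − 6.2) = 0.41 × 23.3 = 9.553.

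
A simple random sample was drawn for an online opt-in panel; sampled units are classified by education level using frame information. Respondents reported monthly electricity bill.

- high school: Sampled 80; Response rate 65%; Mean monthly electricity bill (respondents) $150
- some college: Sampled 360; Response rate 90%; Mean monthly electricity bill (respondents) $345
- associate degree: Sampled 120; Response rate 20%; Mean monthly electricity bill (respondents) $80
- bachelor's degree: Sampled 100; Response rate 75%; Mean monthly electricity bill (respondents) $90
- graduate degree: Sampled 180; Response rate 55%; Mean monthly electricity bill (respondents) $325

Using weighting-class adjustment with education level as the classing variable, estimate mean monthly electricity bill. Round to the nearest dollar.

$254

Inverse-response-rate weighting restores each class to its sampled count, so class totals weight by n_sampled:
  high school: 80 × 150 = 12,000
  some college: 360 × 345 = 124,200
  associate degree: 120 × 80 = 9600
  bachelor's degree: 100 × 90 = 9000
  graduate degree: 180 × 325 = 58,500
Adjusted estimate = 213,300 / 840 = 253.929 → $254.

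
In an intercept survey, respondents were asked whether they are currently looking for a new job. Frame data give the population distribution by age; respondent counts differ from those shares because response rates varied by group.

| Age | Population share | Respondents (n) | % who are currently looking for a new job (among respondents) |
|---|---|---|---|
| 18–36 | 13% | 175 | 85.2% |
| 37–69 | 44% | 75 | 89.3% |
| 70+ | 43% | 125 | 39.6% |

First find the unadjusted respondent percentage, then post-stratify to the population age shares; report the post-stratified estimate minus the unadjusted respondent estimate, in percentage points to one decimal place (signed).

Naive respondent-only estimate (weights = respondent counts):
  (175/375)×85.2 + (75/375)×89.3 + (125/375)×39.6 = 70.82%
Post-stratifying to population shares instead:
  0.13×85.2 + 0.44×89.3 + 0.43×39.6 = 67.396%
Difference = 67.396 − 70.82 = -3.424 pp.

-3.4 percentage points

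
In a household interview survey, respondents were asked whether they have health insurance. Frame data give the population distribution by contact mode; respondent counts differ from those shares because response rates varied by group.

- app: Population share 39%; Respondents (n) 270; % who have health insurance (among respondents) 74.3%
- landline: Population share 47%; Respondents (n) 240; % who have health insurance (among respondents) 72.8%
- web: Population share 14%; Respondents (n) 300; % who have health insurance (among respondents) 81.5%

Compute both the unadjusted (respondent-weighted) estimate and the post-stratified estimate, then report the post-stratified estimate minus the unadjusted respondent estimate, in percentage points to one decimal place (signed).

-1.9 percentage points

Unadjusted (pooled respondent) estimate weights by respondent counts:
  (270/810)×74.3 + (240/810)×72.8 + (300/810)×81.5 = 76.5222%
Post-stratifying to population shares instead:
  0.39×74.3 + 0.47×72.8 + 0.14×81.5 = 74.603%
Difference = 74.603 − 76.5222 = -1.9192 pp.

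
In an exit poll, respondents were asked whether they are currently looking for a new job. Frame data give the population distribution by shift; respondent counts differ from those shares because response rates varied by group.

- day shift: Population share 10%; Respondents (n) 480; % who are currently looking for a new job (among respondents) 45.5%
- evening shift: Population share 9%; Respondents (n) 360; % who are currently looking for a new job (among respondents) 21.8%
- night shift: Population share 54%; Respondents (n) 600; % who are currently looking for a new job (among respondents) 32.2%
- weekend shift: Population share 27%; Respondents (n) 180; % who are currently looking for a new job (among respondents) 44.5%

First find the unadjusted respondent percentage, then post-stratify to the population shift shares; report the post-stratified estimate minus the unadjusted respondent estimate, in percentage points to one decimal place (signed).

+0.7 percentage points

Unadjusted (pooled respondent) estimate weights by respondent counts:
  (480/1620)×45.5 + (360/1620)×21.8 + (600/1620)×32.2 + (180/1620)×44.5 = 35.1963%
Reweighting by population shift shares:
  0.1×45.5 + 0.09×21.8 + 0.54×32.2 + 0.27×44.5 = 35.915%
Difference = 35.915 − 35.1963 = 0.7187 pp.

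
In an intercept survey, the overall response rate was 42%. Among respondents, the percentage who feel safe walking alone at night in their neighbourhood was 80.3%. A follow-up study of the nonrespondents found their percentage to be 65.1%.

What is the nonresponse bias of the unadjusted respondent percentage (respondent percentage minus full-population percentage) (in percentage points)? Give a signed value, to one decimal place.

+8.8 percentage points

Nonresponse fraction = 1 − 0.42 = 0.58.
Bias = (nonresponse fraction) × (respondent percentage − nonrespondent percentage)
     = 0.58 × (80.3 − 65.1) = 0.58 × 15.2 = 8.816.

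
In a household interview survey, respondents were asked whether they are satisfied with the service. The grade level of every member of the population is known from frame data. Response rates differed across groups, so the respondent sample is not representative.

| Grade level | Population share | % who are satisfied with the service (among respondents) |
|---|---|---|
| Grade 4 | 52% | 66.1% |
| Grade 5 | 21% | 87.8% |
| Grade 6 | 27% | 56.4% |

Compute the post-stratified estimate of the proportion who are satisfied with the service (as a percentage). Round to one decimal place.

Each cell contributes population-share × respondent value:
  Grade 4: 0.52 × 66.1 = 34.372
  Grade 5: 0.21 × 87.8 = 18.438
  Grade 6: 0.27 × 56.4 = 15.228
Post-stratified estimate = 68.038 → 68.0%.

68.0%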